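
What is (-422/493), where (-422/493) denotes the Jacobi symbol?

-1

(-422/493)
  = (422/493)    [493 ≡ 1 mod 4 ⇒ (-1/493) = +1]
  = -(211/493)    [493 ≡ 5 mod 8 ⇒ (2/493) = -1]
  = -(493/211)    [QR: 493 ≡ 1 mod 4, sign kept]
  = -(71/211)    [493 ≡ 71 mod 211]
  = (211/71)    [QR: both ≡ 3 mod 4, sign flips]
  = (69/71)    [211 ≡ 69 mod 71]
  = (71/69)    [QR: 69 ≡ 1 mod 4, sign kept]
  = (2/69)    [71 ≡ 2 mod 69]
  = -(1/69)    [69 ≡ 5 mod 8 ⇒ (2/69) = -1]
  = -1    [(1/69) = 1]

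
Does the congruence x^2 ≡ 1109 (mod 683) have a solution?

Reduce the numerator: 1109 ≡ 426 (mod 683), so (1109/683) = (426/683).
Factor out 2: 426 = 2·213. Since 683 ≡ 3 (mod 8), (2/683) = -1. Now have -(213/683).
213 ≡ 1 (mod 4), so quadratic reciprocity gives (213/683) = (683/213). Reduce: 683 ≡ 44 (mod 213). Now have -(44/213).
Factor out 2: 44 = 2^2·11. Since 213 ≡ 5 (mod 8), (2/213) = -1, and (2/213)^2 = +1. Now have -(11/213).
213 ≡ 1 (mod 4), so quadratic reciprocity gives (11/213) = (213/11). Reduce: 213 ≡ 4 (mod 11). Now have -(4/11).
Factor out 2: 4 = 2^2. Since 11 ≡ 3 (mod 8), (2/11) = -1, and (2/11)^2 = +1. Now have -(1/11).
(1/11) = 1. Collecting the sign factors: -1.
The Legendre symbol is -1, so x^2 ≡ 1109 (mod 683) has no solution.

no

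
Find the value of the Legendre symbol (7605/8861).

1

(7605/8861)
  = (8861/7605)    [QR: 7605 ≡ 1 mod 4, sign kept]
  = (1256/7605)    [8861 ≡ 1256 mod 7605]
  = -(157/7605)    [7605 ≡ 5 mod 8 ⇒ (2/7605)^3 = -1]
  = -(7605/157)    [QR: 157 ≡ 1 mod 4, sign kept]
  = -(69/157)    [7605 ≡ 69 mod 157]
  = -(157/69)    [QR: 69 ≡ 1 mod 4, sign kept]
  = -(19/69)    [157 ≡ 19 mod 69]
  = -(69/19)    [QR: 69 ≡ 1 mod 4, sign kept]
  = -(12/19)    [69 ≡ 12 mod 19]
  = -(3/19)    [19 ≡ 3 mod 8 ⇒ (2/19)^2 = +1]
  = (19/3)    [QR: both ≡ 3 mod 4, sign flips]
  = (1/3)    [19 ≡ 1 mod 3]
  = 1    [(1/3) = 1]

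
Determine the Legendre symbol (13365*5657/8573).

By multiplicativity, (13365·5657/8573) = (13365/8573)·(5657/8573).
First factor (13365/8573):
Reduce the numerator: 13365 ≡ 4792 (mod 8573), so (13365/8573) = (4792/8573).
Factor out 2: 4792 = 2^3·599. Since 8573 ≡ 5 (mod 8), (2/8573) = -1, and (2/8573)^3 = -1. Now have -(599/8573).
8573 ≡ 1 (mod 4), so quadratic reciprocity gives (599/8573) = (8573/599). Reduce: 8573 ≡ 187 (mod 599). Now have -(187/599).
Both 187 ≡ 3 and 599 ≡ 3 (mod 4), so reciprocity gives (187/599) = -(599/187). Reduce: 599 ≡ 38 (mod 187). Now have (38/187).
Factor out 2: 38 = 2·19. Since 187 ≡ 3 (mod 8), (2/187) = -1. Now have -(19/187).
Both 19 ≡ 3 and 187 ≡ 3 (mod 4), so reciprocity gives (19/187) = -(187/19). Reduce: 187 ≡ 16 (mod 19). Now have (16/19).
Factor out 2: 16 = 2^4. Since 19 ≡ 3 (mod 8), (2/19) = -1, and (2/19)^4 = +1. Now have (1/19).
(1/19) = 1. Collecting the sign factors: 1.
Second factor (5657/8573):
5657 ≡ 1 (mod 4), so quadratic reciprocity gives (5657/8573) = (8573/5657). Reduce: 8573 ≡ 2916 (mod 5657). Now have (2916/5657).
Factor out 2: 2916 = 2^2·729. Since 5657 ≡ 1 (mod 8), (2/5657) = +1, and (2/5657)^2 = +1. Now have (729/5657).
729 ≡ 1 (mod 4), so quadratic reciprocity gives (729/5657) = (5657/729). Reduce: 5657 ≡ 554 (mod 729). Now have (554/729).
Factor out 2: 554 = 2·277. Since 729 ≡ 1 (mod 8), (2/729) = +1. Now have (277/729).
277 ≡ 1 (mod 4), so quadratic reciprocity gives (277/729) = (729/277). Reduce: 729 ≡ 175 (mod 277). Now have (175/277).
277 ≡ 1 (mod 4), so quadratic reciprocity gives (175/277) = (277/175). Reduce: 277 ≡ 102 (mod 175). Now have (102/175).
Factor out 2: 102 = 2·51. Since 175 ≡ 7 (mod 8), (2/175) = +1. Now have (51/175).
Both 51 ≡ 3 and 175 ≡ 3 (mod 4), so reciprocity gives (51/175) = -(175/51). Reduce: 175 ≡ 22 (mod 51). Now have -(22/51).
Factor out 2: 22 = 2·11. Since 51 ≡ 3 (mod 8), (2/51) = -1. Now have (11/51).
Both 11 ≡ 3 and 51 ≡ 3 (mod 4), so reciprocity gives (11/51) = -(51/11). Reduce: 51 ≡ 7 (mod 11). Now have -(7/11).
Both 7 ≡ 3 and 11 ≡ 3 (mod 4), so reciprocity gives (7/11) = -(11/7). Reduce: 11 ≡ 4 (mod 7). Now have (4/7).
Factor out 2: 4 = 2^2. Since 7 ≡ 7 (mod 8), (2/7) = +1, and (2/7)^2 = +1. Now have (1/7).
(1/7) = 1. Collecting the sign factors: 1.
Product: (1)·(1) = 1.

1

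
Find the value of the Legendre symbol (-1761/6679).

-1

Reduce the numerator: -1761 ≡ 4918 (mod 6679), so (-1761/6679) = (4918/6679).
Factor out 2: 4918 = 2·2459. Since 6679 ≡ 7 (mod 8), (2/6679) = +1. Now have (2459/6679).
Both 2459 ≡ 3 and 6679 ≡ 3 (mod 4), so reciprocity gives (2459/6679) = -(6679/2459). Reduce: 6679 ≡ 1761 (mod 2459). Now have -(1761/2459).
1761 ≡ 1 (mod 4), so quadratic reciprocity gives (1761/2459) = (2459/1761). Reduce: 2459 ≡ 698 (mod 1761). Now have -(698/1761).
Factor out 2: 698 = 2·349. Since 1761 ≡ 1 (mod 8), (2/1761) = +1. Now have -(349/1761).
349 ≡ 1 (mod 4), so quadratic reciprocity gives (349/1761) = (1761/349). Reduce: 1761 ≡ 16 (mod 349). Now have -(16/349).
Factor out 2: 16 = 2^4. Since 349 ≡ 5 (mod 8), (2/349) = -1, and (2/349)^4 = +1. Now have -(1/349).
(1/349) = 1. Collecting the sign factors: -1.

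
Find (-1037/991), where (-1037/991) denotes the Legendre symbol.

Pull out -1: (-1037/991) = (-1/991)·(1037/991). Since 991 ≡ 3 (mod 4), (-1/991) = -1. Now have -(1037/991).
Reduce the numerator: 1037 ≡ 46 (mod 991), so (1037/991) = (46/991).
Factor out 2: 46 = 2·23. Since 991 ≡ 7 (mod 8), (2/991) = +1. Now have -(23/991).
Both 23 ≡ 3 and 991 ≡ 3 (mod 4), so reciprocity gives (23/991) = -(991/23). Reduce: 991 ≡ 2 (mod 23). Now have (2/23).
Factor out 2: 2 = 2. Since 23 ≡ 7 (mod 8), (2/23) = +1. Now have (1/23).
(1/23) = 1. Collecting the sign factors: 1.

1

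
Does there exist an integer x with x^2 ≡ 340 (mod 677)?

yes

(340/677)
  = (85/677)    [677 ≡ 5 mod 8 ⇒ (2/677)^2 = +1]
  = (677/85)    [QR: 85 ≡ 1 mod 4, sign kept]
  = (82/85)    [677 ≡ 82 mod 85]
  = -(41/85)    [85 ≡ 5 mod 8 ⇒ (2/85) = -1]
  = -(85/41)    [QR: 41 ≡ 1 mod 4, sign kept]
  = -(3/41)    [85 ≡ 3 mod 41]
  = -(41/3)    [QR: 41 ≡ 1 mod 4, sign kept]
  = -(2/3)    [41 ≡ 2 mod 3]
  = (1/3)    [3 ≡ 3 mod 8 ⇒ (2/3) = -1]
  = 1    [(1/3) = 1]
(340/677) = 1, and 677 is prime, so 340 is a quadratic residue mod 677.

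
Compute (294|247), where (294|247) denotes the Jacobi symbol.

-1

Reduce the numerator: 294 ≡ 47 (mod 247), so (294|247) = (47|247).
Both 47 ≡ 3 and 247 ≡ 3 (mod 4), so reciprocity gives (47|247) = -(247|47). Reduce: 247 ≡ 12 (mod 47). Now have -(12|47).
Factor out 2: 12 = 2^2·3. Since 47 ≡ 7 (mod 8), (2|47) = +1, and (2|47)^2 = +1. Now have -(3|47).
Both 3 ≡ 3 and 47 ≡ 3 (mod 4), so reciprocity gives (3|47) = -(47|3). Reduce: 47 ≡ 2 (mod 3). Now have (2|3).
Factor out 2: 2 = 2. Since 3 ≡ 3 (mod 8), (2|3) = -1. Now have -(1|3).
(1|3) = 1. Collecting the sign factors: -1.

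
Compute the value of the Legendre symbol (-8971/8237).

(-8971/8237)
  = (7503/8237)    [-8971 ≡ 7503 mod 8237]
  = (8237/7503)    [QR: 8237 ≡ 1 mod 4, sign kept]
  = (734/7503)    [8237 ≡ 734 mod 7503]
  = (367/7503)    [7503 ≡ 7 mod 8 ⇒ (2/7503) = +1]
  = -(7503/367)    [QR: both ≡ 3 mod 4, sign flips]
  = -(163/367)    [7503 ≡ 163 mod 367]
  = (367/163)    [QR: both ≡ 3 mod 4, sign flips]
  = (41/163)    [367 ≡ 41 mod 163]
  = (163/41)    [QR: 41 ≡ 1 mod 4, sign kept]
  = (40/41)    [163 ≡ 40 mod 41]
  = (5/41)    [41 ≡ 1 mod 8 ⇒ (2/41)^3 = +1]
  = (41/5)    [QR: 5 ≡ 1 mod 4, sign kept]
  = (1/5)    [41 ≡ 1 mod 5]
  = 1    [(1/5) = 1]

1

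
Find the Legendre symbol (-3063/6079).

1

Pull out -1: (-3063/6079) = (-1/6079)·(3063/6079). Since 6079 ≡ 3 (mod 4), (-1/6079) = -1. Now have -(3063/6079).
Both 3063 ≡ 3 and 6079 ≡ 3 (mod 4), so reciprocity gives (3063/6079) = -(6079/3063). Reduce: 6079 ≡ 3016 (mod 3063). Now have (3016/3063).
Factor out 2: 3016 = 2^3·377. Since 3063 ≡ 7 (mod 8), (2/3063) = +1, and (2/3063)^3 = +1. Now have (377/3063).
377 ≡ 1 (mod 4), so quadratic reciprocity gives (377/3063) = (3063/377). Reduce: 3063 ≡ 47 (mod 377). Now have (47/377).
377 ≡ 1 (mod 4), so quadratic reciprocity gives (47/377) = (377/47). Reduce: 377 ≡ 1 (mod 47). Now have (1/47).
(1/47) = 1. Collecting the sign factors: 1.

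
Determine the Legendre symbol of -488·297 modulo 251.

By multiplicativity, (-488·297/251) = (-488/251)·(297/251).
First factor (-488/251):
Reduce the numerator: -488 ≡ 14 (mod 251), so (-488/251) = (14/251).
Factor out 2: 14 = 2·7. Since 251 ≡ 3 (mod 8), (2/251) = -1. Now have -(7/251).
Both 7 ≡ 3 and 251 ≡ 3 (mod 4), so reciprocity gives (7/251) = -(251/7). Reduce: 251 ≡ 6 (mod 7). Now have (6/7).
Factor out 2: 6 = 2·3. Since 7 ≡ 7 (mod 8), (2/7) = +1. Now have (3/7).
Both 3 ≡ 3 and 7 ≡ 3 (mod 4), so reciprocity gives (3/7) = -(7/3). Reduce: 7 ≡ 1 (mod 3). Now have -(1/3).
(1/3) = 1. Collecting the sign factors: -1.
Second factor (297/251):
Reduce the numerator: 297 ≡ 46 (mod 251), so (297/251) = (46/251).
Factor out 2: 46 = 2·23. Since 251 ≡ 3 (mod 8), (2/251) = -1. Now have -(23/251).
Both 23 ≡ 3 and 251 ≡ 3 (mod 4), so reciprocity gives (23/251) = -(251/23). Reduce: 251 ≡ 21 (mod 23). Now have (21/23).
21 ≡ 1 (mod 4), so quadratic reciprocity gives (21/23) = (23/21). Reduce: 23 ≡ 2 (mod 21). Now have (2/21).
Factor out 2: 2 = 2. Since 21 ≡ 5 (mod 8), (2/21) = -1. Now have -(1/21).
(1/21) = 1. Collecting the sign factors: -1.
Product: (-1)·(-1) = 1.

1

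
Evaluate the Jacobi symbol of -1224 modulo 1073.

Reduce the numerator: -1224 ≡ 922 (mod 1073), so (-1224|1073) = (922|1073).
Factor out 2: 922 = 2·461. Since 1073 ≡ 1 (mod 8), (2|1073) = +1. Now have (461|1073).
461 ≡ 1 (mod 4), so quadratic reciprocity gives (461|1073) = (1073|461). Reduce: 1073 ≡ 151 (mod 461). Now have (151|461).
461 ≡ 1 (mod 4), so quadratic reciprocity gives (151|461) = (461|151). Reduce: 461 ≡ 8 (mod 151). Now have (8|151).
Factor out 2: 8 = 2^3. Since 151 ≡ 7 (mod 8), (2|151) = +1, and (2|151)^3 = +1. Now have (1|151).
(1|151) = 1. Collecting the sign factors: 1.

1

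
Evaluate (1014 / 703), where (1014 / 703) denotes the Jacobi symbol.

(1014 / 703)
  = (311 / 703)    [1014 ≡ 311 mod 703]
  = -(703 / 311)    [QR: both ≡ 3 mod 4, sign flips]
  = -(81 / 311)    [703 ≡ 81 mod 311]
  = -(311 / 81)    [QR: 81 ≡ 1 mod 4, sign kept]
  = -(68 / 81)    [311 ≡ 68 mod 81]
  = -(17 / 81)    [81 ≡ 1 mod 8 ⇒ (2 / 81)^2 = +1]
  = -(81 / 17)    [QR: 17 ≡ 1 mod 4, sign kept]
  = -(13 / 17)    [81 ≡ 13 mod 17]
  = -(17 / 13)    [QR: 13 ≡ 1 mod 4, sign kept]
  = -(4 / 13)    [17 ≡ 4 mod 13]
  = -(1 / 13)    [13 ≡ 5 mod 8 ⇒ (2 / 13)^2 = +1]
  = -1    [(1 / 13) = 1]

-1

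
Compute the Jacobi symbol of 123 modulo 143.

1

(123 / 143)
  = -(143 / 123)    [QR: both ≡ 3 mod 4, sign flips]
  = -(20 / 123)    [143 ≡ 20 mod 123]
  = -(5 / 123)    [123 ≡ 3 mod 8 ⇒ (2 / 123)^2 = +1]
  = -(123 / 5)    [QR: 5 ≡ 1 mod 4, sign kept]
  = -(3 / 5)    [123 ≡ 3 mod 5]
  = -(5 / 3)    [QR: 5 ≡ 1 mod 4, sign kept]
  = -(2 / 3)    [5 ≡ 2 mod 3]
  = (1 / 3)    [3 ≡ 3 mod 8 ⇒ (2 / 3) = -1]
  = 1    [(1 / 3) = 1]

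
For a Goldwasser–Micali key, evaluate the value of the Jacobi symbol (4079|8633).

8633 ≡ 1 (mod 4), so quadratic reciprocity gives (4079|8633) = (8633|4079). Reduce: 8633 ≡ 475 (mod 4079). Now have (475|4079).
Both 475 ≡ 3 and 4079 ≡ 3 (mod 4), so reciprocity gives (475|4079) = -(4079|475). Reduce: 4079 ≡ 279 (mod 475). Now have -(279|475).
Both 279 ≡ 3 and 475 ≡ 3 (mod 4), so reciprocity gives (279|475) = -(475|279). Reduce: 475 ≡ 196 (mod 279). Now have (196|279).
Factor out 2: 196 = 2^2·49. Since 279 ≡ 7 (mod 8), (2|279) = +1, and (2|279)^2 = +1. Now have (49|279).
49 ≡ 1 (mod 4), so quadratic reciprocity gives (49|279) = (279|49). Reduce: 279 ≡ 34 (mod 49). Now have (34|49).
Factor out 2: 34 = 2·17. Since 49 ≡ 1 (mod 8), (2|49) = +1. Now have (17|49).
17 ≡ 1 (mod 4), so quadratic reciprocity gives (17|49) = (49|17). Reduce: 49 ≡ 15 (mod 17). Now have (15|17).
17 ≡ 1 (mod 4), so quadratic reciprocity gives (15|17) = (17|15). Reduce: 17 ≡ 2 (mod 15). Now have (2|15).
Factor out 2: 2 = 2. Since 15 ≡ 7 (mod 8), (2|15) = +1. Now have (1|15).
(1|15) = 1. Collecting the sign factors: 1.

1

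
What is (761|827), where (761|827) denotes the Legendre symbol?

1

(761|827)
  = (827|761)    [QR: 761 ≡ 1 mod 4, sign kept]
  = (66|761)    [827 ≡ 66 mod 761]
  = (33|761)    [761 ≡ 1 mod 8 ⇒ (2|761) = +1]
  = (761|33)    [QR: 33 ≡ 1 mod 4, sign kept]
  = (2|33)    [761 ≡ 2 mod 33]
  = (1|33)    [33 ≡ 1 mod 8 ⇒ (2|33) = +1]
  = 1    [(1|33) = 1]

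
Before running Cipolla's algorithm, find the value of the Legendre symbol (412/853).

(412/853)
  = (103/853)    [853 ≡ 5 mod 8 ⇒ (2/853)^2 = +1]
  = (853/103)    [QR: 853 ≡ 1 mod 4, sign kept]
  = (29/103)    [853 ≡ 29 mod 103]
  = (103/29)    [QR: 29 ≡ 1 mod 4, sign kept]
  = (16/29)    [103 ≡ 16 mod 29]
  = (1/29)    [29 ≡ 5 mod 8 ⇒ (2/29)^4 = +1]
  = 1    [(1/29) = 1]

1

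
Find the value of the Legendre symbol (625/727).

1

(625/727)
  = (727/625)    [QR: 625 ≡ 1 mod 4, sign kept]
  = (102/625)    [727 ≡ 102 mod 625]
  = (51/625)    [625 ≡ 1 mod 8 ⇒ (2/625) = +1]
  = (625/51)    [QR: 625 ≡ 1 mod 4, sign kept]
  = (13/51)    [625 ≡ 13 mod 51]
  = (51/13)    [QR: 13 ≡ 1 mod 4, sign kept]
  = (12/13)    [51 ≡ 12 mod 13]
  = (3/13)    [13 ≡ 5 mod 8 ⇒ (2/13)^2 = +1]
  = (13/3)    [QR: 13 ≡ 1 mod 4, sign kept]
  = (1/3)    [13 ≡ 1 mod 3]
  = 1    [(1/3) = 1]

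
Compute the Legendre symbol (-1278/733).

(-1278/733)
  = (1278/733)    [733 ≡ 1 mod 4 ⇒ (-1/733) = +1]
  = (545/733)    [1278 ≡ 545 mod 733]
  = (733/545)    [QR: 545 ≡ 1 mod 4, sign kept]
  = (188/545)    [733 ≡ 188 mod 545]
  = (47/545)    [545 ≡ 1 mod 8 ⇒ (2/545)^2 = +1]
  = (545/47)    [QR: 545 ≡ 1 mod 4, sign kept]
  = (28/47)    [545 ≡ 28 mod 47]
  = (7/47)    [47 ≡ 7 mod 8 ⇒ (2/47)^2 = +1]
  = -(47/7)    [QR: both ≡ 3 mod 4, sign flips]
  = -(5/7)    [47 ≡ 5 mod 7]
  = -(7/5)    [QR: 5 ≡ 1 mod 4, sign kept]
  = -(2/5)    [7 ≡ 2 mod 5]
  = (1/5)    [5 ≡ 5 mod 8 ⇒ (2/5) = -1]
  = 1    [(1/5) = 1]

1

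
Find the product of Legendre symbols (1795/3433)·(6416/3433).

By multiplicativity, (1795·6416/3433) = (1795/3433)·(6416/3433).
First factor (1795/3433):
3433 ≡ 1 (mod 4), so quadratic reciprocity gives (1795/3433) = (3433/1795). Reduce: 3433 ≡ 1638 (mod 1795). Now have (1638/1795).
Factor out 2: 1638 = 2·819. Since 1795 ≡ 3 (mod 8), (2/1795) = -1. Now have -(819/1795).
Both 819 ≡ 3 and 1795 ≡ 3 (mod 4), so reciprocity gives (819/1795) = -(1795/819). Reduce: 1795 ≡ 157 (mod 819). Now have (157/819).
157 ≡ 1 (mod 4), so quadratic reciprocity gives (157/819) = (819/157). Reduce: 819 ≡ 34 (mod 157). Now have (34/157).
Factor out 2: 34 = 2·17. Since 157 ≡ 5 (mod 8), (2/157) = -1. Now have -(17/157).
17 ≡ 1 (mod 4), so quadratic reciprocity gives (17/157) = (157/17). Reduce: 157 ≡ 4 (mod 17). Now have -(4/17).
Factor out 2: 4 = 2^2. Since 17 ≡ 1 (mod 8), (2/17) = +1, and (2/17)^2 = +1. Now have -(1/17).
(1/17) = 1. Collecting the sign factors: -1.
Second factor (6416/3433):
Reduce the numerator: 6416 ≡ 2983 (mod 3433), so (6416/3433) = (2983/3433).
3433 ≡ 1 (mod 4), so quadratic reciprocity gives (2983/3433) = (3433/2983). Reduce: 3433 ≡ 450 (mod 2983). Now have (450/2983).
Factor out 2: 450 = 2·225. Since 2983 ≡ 7 (mod 8), (2/2983) = +1. Now have (225/2983).
225 ≡ 1 (mod 4), so quadratic reciprocity gives (225/2983) = (2983/225). Reduce: 2983 ≡ 58 (mod 225). Now have (58/225).
Factor out 2: 58 = 2·29. Since 225 ≡ 1 (mod 8), (2/225) = +1. Now have (29/225).
29 ≡ 1 (mod 4), so quadratic reciprocity gives (29/225) = (225/29). Reduce: 225 ≡ 22 (mod 29). Now have (22/29).
Factor out 2: 22 = 2·11. Since 29 ≡ 5 (mod 8), (2/29) = -1. Now have -(11/29).
29 ≡ 1 (mod 4), so quadratic reciprocity gives (11/29) = (29/11). Reduce: 29 ≡ 7 (mod 11). Now have -(7/11).
Both 7 ≡ 3 and 11 ≡ 3 (mod 4), so reciprocity gives (7/11) = -(11/7). Reduce: 11 ≡ 4 (mod 7). Now have (4/7).
Factor out 2: 4 = 2^2. Since 7 ≡ 7 (mod 8), (2/7) = +1, and (2/7)^2 = +1. Now have (1/7).
(1/7) = 1. Collecting the sign factors: 1.
Product: (-1)·(1) = -1.

-1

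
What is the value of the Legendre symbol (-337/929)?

(-337/929)
  = (337/929)    [929 ≡ 1 mod 4 ⇒ (-1/929) = +1]
  = (929/337)    [QR: 337 ≡ 1 mod 4, sign kept]
  = (255/337)    [929 ≡ 255 mod 337]
  = (337/255)    [QR: 337 ≡ 1 mod 4, sign kept]
  = (82/255)    [337 ≡ 82 mod 255]
  = (41/255)    [255 ≡ 7 mod 8 ⇒ (2/255) = +1]
  = (255/41)    [QR: 41 ≡ 1 mod 4, sign kept]
  = (9/41)    [255 ≡ 9 mod 41]
  = (41/9)    [QR: 9 ≡ 1 mod 4, sign kept]
  = (5/9)    [41 ≡ 5 mod 9]
  = (9/5)    [QR: 5 ≡ 1 mod 4, sign kept]
  = (4/5)    [9 ≡ 4 mod 5]
  = (1/5)    [5 ≡ 5 mod 8 ⇒ (2/5)^2 = +1]
  = 1    [(1/5) = 1]

1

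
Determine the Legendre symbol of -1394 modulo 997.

Pull out -1: (-1394/997) = (-1/997)·(1394/997). Since 997 ≡ 1 (mod 4), (-1/997) = +1. Now have (1394/997).
Reduce the numerator: 1394 ≡ 397 (mod 997), so (1394/997) = (397/997).
397 ≡ 1 (mod 4), so quadratic reciprocity gives (397/997) = (997/397). Reduce: 997 ≡ 203 (mod 397). Now have (203/397).
397 ≡ 1 (mod 4), so quadratic reciprocity gives (203/397) = (397/203). Reduce: 397 ≡ 194 (mod 203). Now have (194/203).
Factor out 2: 194 = 2·97. Since 203 ≡ 3 (mod 8), (2/203) = -1. Now have -(97/203).
97 ≡ 1 (mod 4), so quadratic reciprocity gives (97/203) = (203/97). Reduce: 203 ≡ 9 (mod 97). Now have -(9/97).
9 ≡ 1 (mod 4), so quadratic reciprocity gives (9/97) = (97/9). Reduce: 97 ≡ 7 (mod 9). Now have -(7/9).
9 ≡ 1 (mod 4), so quadratic reciprocity gives (7/9) = (9/7). Reduce: 9 ≡ 2 (mod 7). Now have -(2/7).
Factor out 2: 2 = 2. Since 7 ≡ 7 (mod 8), (2/7) = +1. Now have -(1/7).
(1/7) = 1. Collecting the sign factors: -1.

-1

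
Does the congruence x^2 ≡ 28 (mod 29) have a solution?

yes

(28|29)
  = (7|29)    [29 ≡ 5 mod 8 ⇒ (2|29)^2 = +1]
  = (29|7)    [QR: 29 ≡ 1 mod 4, sign kept]
  = (1|7)    [29 ≡ 1 mod 7]
  = 1    [(1|7) = 1]
(28|29) = 1, and 29 is prime, so 28 is a quadratic residue mod 29.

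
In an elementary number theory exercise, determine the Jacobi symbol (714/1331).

Factor out 2: 714 = 2·357. Since 1331 ≡ 3 (mod 8), (2/1331) = -1. Now have -(357/1331).
357 ≡ 1 (mod 4), so quadratic reciprocity gives (357/1331) = (1331/357). Reduce: 1331 ≡ 260 (mod 357). Now have -(260/357).
Factor out 2: 260 = 2^2·65. Since 357 ≡ 5 (mod 8), (2/357) = -1, and (2/357)^2 = +1. Now have -(65/357).
65 ≡ 1 (mod 4), so quadratic reciprocity gives (65/357) = (357/65). Reduce: 357 ≡ 32 (mod 65). Now have -(32/65).
Factor out 2: 32 = 2^5. Since 65 ≡ 1 (mod 8), (2/65) = +1, and (2/65)^5 = +1. Now have -(1/65).
(1/65) = 1. Collecting the sign factors: -1.

-1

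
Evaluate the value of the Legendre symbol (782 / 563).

(782 / 563)
  = (219 / 563)    [782 ≡ 219 mod 563]
  = -(563 / 219)    [QR: both ≡ 3 mod 4, sign flips]
  = -(125 / 219)    [563 ≡ 125 mod 219]
  = -(219 / 125)    [QR: 125 ≡ 1 mod 4, sign kept]
  = -(94 / 125)    [219 ≡ 94 mod 125]
  = (47 / 125)    [125 ≡ 5 mod 8 ⇒ (2 / 125) = -1]
  = (125 / 47)    [QR: 125 ≡ 1 mod 4, sign kept]
  = (31 / 47)    [125 ≡ 31 mod 47]
  = -(47 / 31)    [QR: both ≡ 3 mod 4, sign flips]
  = -(16 / 31)    [47 ≡ 16 mod 31]
  = -(1 / 31)    [31 ≡ 7 mod 8 ⇒ (2 / 31)^4 = +1]
  = -1    [(1 / 31) = 1]

-1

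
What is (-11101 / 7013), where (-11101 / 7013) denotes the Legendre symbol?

Reduce the numerator: -11101 ≡ 2925 (mod 7013), so (-11101 / 7013) = (2925 / 7013).
2925 ≡ 1 (mod 4), so quadratic reciprocity gives (2925 / 7013) = (7013 / 2925). Reduce: 7013 ≡ 1163 (mod 2925). Now have (1163 / 2925).
2925 ≡ 1 (mod 4), so quadratic reciprocity gives (1163 / 2925) = (2925 / 1163). Reduce: 2925 ≡ 599 (mod 1163). Now have (599 / 1163).
Both 599 ≡ 3 and 1163 ≡ 3 (mod 4), so reciprocity gives (599 / 1163) = -(1163 / 599). Reduce: 1163 ≡ 564 (mod 599). Now have -(564 / 599).
Factor out 2: 564 = 2^2·141. Since 599 ≡ 7 (mod 8), (2 / 599) = +1, and (2 / 599)^2 = +1. Now have -(141 / 599).
141 ≡ 1 (mod 4), so quadratic reciprocity gives (141 / 599) = (599 / 141). Reduce: 599 ≡ 35 (mod 141). Now have -(35 / 141).
141 ≡ 1 (mod 4), so quadratic reciprocity gives (35 / 141) = (141 / 35). Reduce: 141 ≡ 1 (mod 35). Now have -(1 / 35).
(1 / 35) = 1. Collecting the sign factors: -1.

-1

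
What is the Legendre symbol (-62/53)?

Pull out -1: (-62/53) = (-1/53)·(62/53). Since 53 ≡ 1 (mod 4), (-1/53) = +1. Now have (62/53).
Reduce the numerator: 62 ≡ 9 (mod 53), so (62/53) = (9/53).
9 ≡ 1 (mod 4), so quadratic reciprocity gives (9/53) = (53/9). Reduce: 53 ≡ 8 (mod 9). Now have (8/9).
Factor out 2: 8 = 2^3. Since 9 ≡ 1 (mod 8), (2/9) = +1, and (2/9)^3 = +1. Now have (1/9).
(1/9) = 1. Collecting the sign factors: 1.

1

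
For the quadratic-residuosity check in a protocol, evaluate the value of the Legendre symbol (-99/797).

1

(-99/797)
  = (698/797)    [-99 ≡ 698 mod 797]
  = -(349/797)    [797 ≡ 5 mod 8 ⇒ (2/797) = -1]
  = -(797/349)    [QR: 349 ≡ 1 mod 4, sign kept]
  = -(99/349)    [797 ≡ 99 mod 349]
  = -(349/99)    [QR: 349 ≡ 1 mod 4, sign kept]
  = -(52/99)    [349 ≡ 52 mod 99]
  = -(13/99)    [99 ≡ 3 mod 8 ⇒ (2/99)^2 = +1]
  = -(99/13)    [QR: 13 ≡ 1 mod 4, sign kept]
  = -(8/13)    [99 ≡ 8 mod 13]
  = (1/13)    [13 ≡ 5 mod 8 ⇒ (2/13)^3 = -1]
  = 1    [(1/13) = 1]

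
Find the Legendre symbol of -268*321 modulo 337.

By multiplicativity, (-268·321/337) = (-268/337)·(321/337).
First factor (-268/337):
(-268/337)
  = (268/337)    [337 ≡ 1 mod 4 ⇒ (-1/337) = +1]
  = (67/337)    [337 ≡ 1 mod 8 ⇒ (2/337)^2 = +1]
  = (337/67)    [QR: 337 ≡ 1 mod 4, sign kept]
  = (2/67)    [337 ≡ 2 mod 67]
  = -(1/67)    [67 ≡ 3 mod 8 ⇒ (2/67) = -1]
  = -1    [(1/67) = 1]
Second factor (321/337):
(321/337)
  = (337/321)    [QR: 321 ≡ 1 mod 4, sign kept]
  = (16/321)    [337 ≡ 16 mod 321]
  = (1/321)    [321 ≡ 1 mod 8 ⇒ (2/321)^4 = +1]
  = 1    [(1/321) = 1]
Product: (-1)·(1) = -1.

-1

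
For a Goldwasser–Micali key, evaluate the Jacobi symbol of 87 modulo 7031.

1

(87|7031)
  = -(7031|87)    [QR: both ≡ 3 mod 4, sign flips]
  = -(71|87)    [7031 ≡ 71 mod 87]
  = (87|71)    [QR: both ≡ 3 mod 4, sign flips]
  = (16|71)    [87 ≡ 16 mod 71]
  = (1|71)    [71 ≡ 7 mod 8 ⇒ (2|71)^4 = +1]
  = 1    [(1|71) = 1]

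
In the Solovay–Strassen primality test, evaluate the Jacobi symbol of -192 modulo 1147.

(-192/1147)
  = -(192/1147)    [1147 ≡ 3 mod 4 ⇒ (-1/1147) = -1]
  = -(3/1147)    [1147 ≡ 3 mod 8 ⇒ (2/1147)^6 = +1]
  = (1147/3)    [QR: both ≡ 3 mod 4, sign flips]
  = (1/3)    [1147 ≡ 1 mod 3]
  = 1    [(1/3) = 1]

1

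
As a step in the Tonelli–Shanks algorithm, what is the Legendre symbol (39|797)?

-1

797 ≡ 1 (mod 4), so quadratic reciprocity gives (39|797) = (797|39). Reduce: 797 ≡ 17 (mod 39). Now have (17|39).
17 ≡ 1 (mod 4), so quadratic reciprocity gives (17|39) = (39|17). Reduce: 39 ≡ 5 (mod 17). Now have (5|17).
5 ≡ 1 (mod 4), so quadratic reciprocity gives (5|17) = (17|5). Reduce: 17 ≡ 2 (mod 5). Now have (2|5).
Factor out 2: 2 = 2. Since 5 ≡ 5 (mod 8), (2|5) = -1. Now have -(1|5).
(1|5) = 1. Collecting the sign factors: -1.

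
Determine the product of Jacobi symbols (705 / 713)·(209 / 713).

By multiplicativity, (705·209 / 713) = (705 / 713)·(209 / 713).
First factor (705 / 713):
705 ≡ 1 (mod 4), so quadratic reciprocity gives (705 / 713) = (713 / 705). Reduce: 713 ≡ 8 (mod 705). Now have (8 / 705).
Factor out 2: 8 = 2^3. Since 705 ≡ 1 (mod 8), (2 / 705) = +1, and (2 / 705)^3 = +1. Now have (1 / 705).
(1 / 705) = 1. Collecting the sign factors: 1.
Second factor (209 / 713):
209 ≡ 1 (mod 4), so quadratic reciprocity gives (209 / 713) = (713 / 209). Reduce: 713 ≡ 86 (mod 209). Now have (86 / 209).
Factor out 2: 86 = 2·43. Since 209 ≡ 1 (mod 8), (2 / 209) = +1. Now have (43 / 209).
209 ≡ 1 (mod 4), so quadratic reciprocity gives (43 / 209) = (209 / 43). Reduce: 209 ≡ 37 (mod 43). Now have (37 / 43).
37 ≡ 1 (mod 4), so quadratic reciprocity gives (37 / 43) = (43 / 37). Reduce: 43 ≡ 6 (mod 37). Now have (6 / 37).
Factor out 2: 6 = 2·3. Since 37 ≡ 5 (mod 8), (2 / 37) = -1. Now have -(3 / 37).
37 ≡ 1 (mod 4), so quadratic reciprocity gives (3 / 37) = (37 / 3). Reduce: 37 ≡ 1 (mod 3). Now have -(1 / 3).
(1 / 3) = 1. Collecting the sign factors: -1.
Product: (1)·(-1) = -1.

-1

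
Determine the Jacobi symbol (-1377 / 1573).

1

(-1377 / 1573)
  = (196 / 1573)    [-1377 ≡ 196 mod 1573]
  = (49 / 1573)    [1573 ≡ 5 mod 8 ⇒ (2 / 1573)^2 = +1]
  = (1573 / 49)    [QR: 49 ≡ 1 mod 4, sign kept]
  = (5 / 49)    [1573 ≡ 5 mod 49]
  = (49 / 5)    [QR: 5 ≡ 1 mod 4, sign kept]
  = (4 / 5)    [49 ≡ 4 mod 5]
  = (1 / 5)    [5 ≡ 5 mod 8 ⇒ (2 / 5)^2 = +1]
  = 1    [(1 / 5) = 1]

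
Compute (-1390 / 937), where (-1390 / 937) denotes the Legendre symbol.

1

(-1390 / 937)
  = (484 / 937)    [-1390 ≡ 484 mod 937]
  = (121 / 937)    [937 ≡ 1 mod 8 ⇒ (2 / 937)^2 = +1]
  = (937 / 121)    [QR: 121 ≡ 1 mod 4, sign kept]
  = (90 / 121)    [937 ≡ 90 mod 121]
  = (45 / 121)    [121 ≡ 1 mod 8 ⇒ (2 / 121) = +1]
  = (121 / 45)    [QR: 45 ≡ 1 mod 4, sign kept]
  = (31 / 45)    [121 ≡ 31 mod 45]
  = (45 / 31)    [QR: 45 ≡ 1 mod 4, sign kept]
  = (14 / 31)    [45 ≡ 14 mod 31]
  = (7 / 31)    [31 ≡ 7 mod 8 ⇒ (2 / 31) = +1]
  = -(31 / 7)    [QR: both ≡ 3 mod 4, sign flips]
  = -(3 / 7)    [31 ≡ 3 mod 7]
  = (7 / 3)    [QR: both ≡ 3 mod 4, sign flips]
  = (1 / 3)    [7 ≡ 1 mod 3]
  = 1    [(1 / 3) = 1]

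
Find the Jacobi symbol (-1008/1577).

1

(-1008/1577)
  = (1008/1577)    [1577 ≡ 1 mod 4 ⇒ (-1/1577) = +1]
  = (63/1577)    [1577 ≡ 1 mod 8 ⇒ (2/1577)^4 = +1]
  = (1577/63)    [QR: 1577 ≡ 1 mod 4, sign kept]
  = (2/63)    [1577 ≡ 2 mod 63]
  = (1/63)    [63 ≡ 7 mod 8 ⇒ (2/63) = +1]
  = 1    [(1/63) = 1]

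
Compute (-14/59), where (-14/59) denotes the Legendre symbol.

1

(-14/59)
  = (45/59)    [-14 ≡ 45 mod 59]
  = (59/45)    [QR: 45 ≡ 1 mod 4, sign kept]
  = (14/45)    [59 ≡ 14 mod 45]
  = -(7/45)    [45 ≡ 5 mod 8 ⇒ (2/45) = -1]
  = -(45/7)    [QR: 45 ≡ 1 mod 4, sign kept]
  = -(3/7)    [45 ≡ 3 mod 7]
  = (7/3)    [QR: both ≡ 3 mod 4, sign flips]
  = (1/3)    [7 ≡ 1 mod 3]
  = 1    [(1/3) = 1]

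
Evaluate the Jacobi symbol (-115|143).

1

Reduce the numerator: -115 ≡ 28 (mod 143), so (-115|143) = (28|143).
Factor out 2: 28 = 2^2·7. Since 143 ≡ 7 (mod 8), (2|143) = +1, and (2|143)^2 = +1. Now have (7|143).
Both 7 ≡ 3 and 143 ≡ 3 (mod 4), so reciprocity gives (7|143) = -(143|7). Reduce: 143 ≡ 3 (mod 7). Now have -(3|7).
Both 3 ≡ 3 and 7 ≡ 3 (mod 4), so reciprocity gives (3|7) = -(7|3). Reduce: 7 ≡ 1 (mod 3). Now have (1|3).
(1|3) = 1. Collecting the sign factors: 1.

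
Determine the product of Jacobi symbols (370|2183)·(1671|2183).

0

By multiplicativity, (370·1671|2183) = (370|2183)·(1671|2183).
First factor (370|2183):
(370|2183)
  = (185|2183)    [2183 ≡ 7 mod 8 ⇒ (2|2183) = +1]
  = (2183|185)    [QR: 185 ≡ 1 mod 4, sign kept]
  = (148|185)    [2183 ≡ 148 mod 185]
  = (37|185)    [185 ≡ 1 mod 8 ⇒ (2|185)^2 = +1]
  = (185|37)    [QR: 37 ≡ 1 mod 4, sign kept]
  = (0|37)    [185 ≡ 0 mod 37]
  = 0    [numerator 0, gcd > 1]
Second factor (1671|2183):
(1671|2183)
  = -(2183|1671)    [QR: both ≡ 3 mod 4, sign flips]
  = -(512|1671)    [2183 ≡ 512 mod 1671]
  = -(1|1671)    [1671 ≡ 7 mod 8 ⇒ (2|1671)^9 = +1]
  = -1    [(1|1671) = 1]
Product: (0)·(-1) = 0.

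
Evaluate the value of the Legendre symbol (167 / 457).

(167 / 457)
  = (457 / 167)    [QR: 457 ≡ 1 mod 4, sign kept]
  = (123 / 167)    [457 ≡ 123 mod 167]
  = -(167 / 123)    [QR: both ≡ 3 mod 4, sign flips]
  = -(44 / 123)    [167 ≡ 44 mod 123]
  = -(11 / 123)    [123 ≡ 3 mod 8 ⇒ (2 / 123)^2 = +1]
  = (123 / 11)    [QR: both ≡ 3 mod 4, sign flips]
  = (2 / 11)    [123 ≡ 2 mod 11]
  = -(1 / 11)    [11 ≡ 3 mod 8 ⇒ (2 / 11) = -1]
  = -1    [(1 / 11) = 1]

-1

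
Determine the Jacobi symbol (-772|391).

Reduce the numerator: -772 ≡ 10 (mod 391), so (-772|391) = (10|391).
Factor out 2: 10 = 2·5. Since 391 ≡ 7 (mod 8), (2|391) = +1. Now have (5|391).
5 ≡ 1 (mod 4), so quadratic reciprocity gives (5|391) = (391|5). Reduce: 391 ≡ 1 (mod 5). Now have (1|5).
(1|5) = 1. Collecting the sign factors: 1.

1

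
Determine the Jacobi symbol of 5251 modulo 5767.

1

(5251 / 5767)
  = -(5767 / 5251)    [QR: both ≡ 3 mod 4, sign flips]
  = -(516 / 5251)    [5767 ≡ 516 mod 5251]
  = -(129 / 5251)    [5251 ≡ 3 mod 8 ⇒ (2 / 5251)^2 = +1]
  = -(5251 / 129)    [QR: 129 ≡ 1 mod 4, sign kept]
  = -(91 / 129)    [5251 ≡ 91 mod 129]
  = -(129 / 91)    [QR: 129 ≡ 1 mod 4, sign kept]
  = -(38 / 91)    [129 ≡ 38 mod 91]
  = (19 / 91)    [91 ≡ 3 mod 8 ⇒ (2 / 91) = -1]
  = -(91 / 19)    [QR: both ≡ 3 mod 4, sign flips]
  = -(15 / 19)    [91 ≡ 15 mod 19]
  = (19 / 15)    [QR: both ≡ 3 mod 4, sign flips]
  = (4 / 15)    [19 ≡ 4 mod 15]
  = (1 / 15)    [15 ≡ 7 mod 8 ⇒ (2 / 15)^2 = +1]
  = 1    [(1 / 15) = 1]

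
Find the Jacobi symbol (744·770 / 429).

0

By multiplicativity, (744·770 / 429) = (744 / 429)·(770 / 429).
First factor (744 / 429):
Reduce the numerator: 744 ≡ 315 (mod 429), so (744 / 429) = (315 / 429).
429 ≡ 1 (mod 4), so quadratic reciprocity gives (315 / 429) = (429 / 315). Reduce: 429 ≡ 114 (mod 315). Now have (114 / 315).
Factor out 2: 114 = 2·57. Since 315 ≡ 3 (mod 8), (2 / 315) = -1. Now have -(57 / 315).
57 ≡ 1 (mod 4), so quadratic reciprocity gives (57 / 315) = (315 / 57). Reduce: 315 ≡ 30 (mod 57). Now have -(30 / 57).
Factor out 2: 30 = 2·15. Since 57 ≡ 1 (mod 8), (2 / 57) = +1. Now have -(15 / 57).
57 ≡ 1 (mod 4), so quadratic reciprocity gives (15 / 57) = (57 / 15). Reduce: 57 ≡ 12 (mod 15). Now have -(12 / 15).
Factor out 2: 12 = 2^2·3. Since 15 ≡ 7 (mod 8), (2 / 15) = +1, and (2 / 15)^2 = +1. Now have -(3 / 15).
Both 3 ≡ 3 and 15 ≡ 3 (mod 4), so reciprocity gives (3 / 15) = -(15 / 3). Reduce: 15 ≡ 0 (mod 3). Now have (0 / 3).
The numerator is now 0 with denominator 3 > 1: the symbol is 0.
Second factor (770 / 429):
Reduce the numerator: 770 ≡ 341 (mod 429), so (770 / 429) = (341 / 429).
341 ≡ 1 (mod 4), so quadratic reciprocity gives (341 / 429) = (429 / 341). Reduce: 429 ≡ 88 (mod 341). Now have (88 / 341).
Factor out 2: 88 = 2^3·11. Since 341 ≡ 5 (mod 8), (2 / 341) = -1, and (2 / 341)^3 = -1. Now have -(11 / 341).
341 ≡ 1 (mod 4), so quadratic reciprocity gives (11 / 341) = (341 / 11). Reduce: 341 ≡ 0 (mod 11). Now have -(0 / 11).
The numerator is now 0 with denominator 11 > 1: the symbol is 0.
Product: (0)·(0) = 0.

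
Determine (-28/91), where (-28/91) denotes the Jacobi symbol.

(-28/91)
  = (63/91)    [-28 ≡ 63 mod 91]
  = -(91/63)    [QR: both ≡ 3 mod 4, sign flips]
  = -(28/63)    [91 ≡ 28 mod 63]
  = -(7/63)    [63 ≡ 7 mod 8 ⇒ (2/63)^2 = +1]
  = (63/7)    [QR: both ≡ 3 mod 4, sign flips]
  = (0/7)    [63 ≡ 0 mod 7]
  = 0    [numerator 0, gcd > 1]

0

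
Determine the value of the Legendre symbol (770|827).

-1

(770|827)
  = -(385|827)    [827 ≡ 3 mod 8 ⇒ (2|827) = -1]
  = -(827|385)    [QR: 385 ≡ 1 mod 4, sign kept]
  = -(57|385)    [827 ≡ 57 mod 385]
  = -(385|57)    [QR: 57 ≡ 1 mod 4, sign kept]
  = -(43|57)    [385 ≡ 43 mod 57]
  = -(57|43)    [QR: 57 ≡ 1 mod 4, sign kept]
  = -(14|43)    [57 ≡ 14 mod 43]
  = (7|43)    [43 ≡ 3 mod 8 ⇒ (2|43) = -1]
  = -(43|7)    [QR: both ≡ 3 mod 4, sign flips]
  = -(1|7)    [43 ≡ 1 mod 7]
  = -1    [(1|7) = 1]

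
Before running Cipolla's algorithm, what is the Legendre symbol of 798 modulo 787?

1

Reduce the numerator: 798 ≡ 11 (mod 787), so (798/787) = (11/787).
Both 11 ≡ 3 and 787 ≡ 3 (mod 4), so reciprocity gives (11/787) = -(787/11). Reduce: 787 ≡ 6 (mod 11). Now have -(6/11).
Factor out 2: 6 = 2·3. Since 11 ≡ 3 (mod 8), (2/11) = -1. Now have (3/11).
Both 3 ≡ 3 and 11 ≡ 3 (mod 4), so reciprocity gives (3/11) = -(11/3). Reduce: 11 ≡ 2 (mod 3). Now have -(2/3).
Factor out 2: 2 = 2. Since 3 ≡ 3 (mod 8), (2/3) = -1. Now have (1/3).
(1/3) = 1. Collecting the sign factors: 1.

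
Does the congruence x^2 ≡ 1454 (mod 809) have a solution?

(1454|809)
  = (645|809)    [1454 ≡ 645 mod 809]
  = (809|645)    [QR: 645 ≡ 1 mod 4, sign kept]
  = (164|645)    [809 ≡ 164 mod 645]
  = (41|645)    [645 ≡ 5 mod 8 ⇒ (2|645)^2 = +1]
  = (645|41)    [QR: 41 ≡ 1 mod 4, sign kept]
  = (30|41)    [645 ≡ 30 mod 41]
  = (15|41)    [41 ≡ 1 mod 8 ⇒ (2|41) = +1]
  = (41|15)    [QR: 41 ≡ 1 mod 4, sign kept]
  = (11|15)    [41 ≡ 11 mod 15]
  = -(15|11)    [QR: both ≡ 3 mod 4, sign flips]
  = -(4|11)    [15 ≡ 4 mod 11]
  = -(1|11)    [11 ≡ 3 mod 8 ⇒ (2|11)^2 = +1]
  = -1    [(1|11) = 1]
The Legendre symbol is -1, so x^2 ≡ 1454 (mod 809) has no solution.

no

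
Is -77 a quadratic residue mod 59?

yes

(-77/59)
  = -(77/59)    [59 ≡ 3 mod 4 ⇒ (-1/59) = -1]
  = -(18/59)    [77 ≡ 18 mod 59]
  = (9/59)    [59 ≡ 3 mod 8 ⇒ (2/59) = -1]
  = (59/9)    [QR: 9 ≡ 1 mod 4, sign kept]
  = (5/9)    [59 ≡ 5 mod 9]
  = (9/5)    [QR: 5 ≡ 1 mod 4, sign kept]
  = (4/5)    [9 ≡ 4 mod 5]
  = (1/5)    [5 ≡ 5 mod 8 ⇒ (2/5)^2 = +1]
  = 1    [(1/5) = 1]
(-77/59) = 1, and 59 is prime, so -77 is a quadratic residue mod 59.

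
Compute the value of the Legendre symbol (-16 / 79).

-1

(-16 / 79)
  = -(16 / 79)    [79 ≡ 3 mod 4 ⇒ (-1 / 79) = -1]
  = -(1 / 79)    [79 ≡ 7 mod 8 ⇒ (2 / 79)^4 = +1]
  = -1    [(1 / 79) = 1]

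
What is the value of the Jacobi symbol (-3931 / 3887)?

1

Pull out -1: (-3931 / 3887) = (-1 / 3887)·(3931 / 3887). Since 3887 ≡ 3 (mod 4), (-1 / 3887) = -1. Now have -(3931 / 3887).
Reduce the numerator: 3931 ≡ 44 (mod 3887), so (3931 / 3887) = (44 / 3887).
Factor out 2: 44 = 2^2·11. Since 3887 ≡ 7 (mod 8), (2 / 3887) = +1, and (2 / 3887)^2 = +1. Now have -(11 / 3887).
Both 11 ≡ 3 and 3887 ≡ 3 (mod 4), so reciprocity gives (11 / 3887) = -(3887 / 11). Reduce: 3887 ≡ 4 (mod 11). Now have (4 / 11).
Factor out 2: 4 = 2^2. Since 11 ≡ 3 (mod 8), (2 / 11) = -1, and (2 / 11)^2 = +1. Now have (1 / 11).
(1 / 11) = 1. Collecting the sign factors: 1.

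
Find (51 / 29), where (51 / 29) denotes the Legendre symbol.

1

(51 / 29)
  = (22 / 29)    [51 ≡ 22 mod 29]
  = -(11 / 29)    [29 ≡ 5 mod 8 ⇒ (2 / 29) = -1]
  = -(29 / 11)    [QR: 29 ≡ 1 mod 4, sign kept]
  = -(7 / 11)    [29 ≡ 7 mod 11]
  = (11 / 7)    [QR: both ≡ 3 mod 4, sign flips]
  = (4 / 7)    [11 ≡ 4 mod 7]
  = (1 / 7)    [7 ≡ 7 mod 8 ⇒ (2 / 7)^2 = +1]
  = 1    [(1 / 7) = 1]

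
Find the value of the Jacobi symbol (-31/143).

Reduce the numerator: -31 ≡ 112 (mod 143), so (-31/143) = (112/143).
Factor out 2: 112 = 2^4·7. Since 143 ≡ 7 (mod 8), (2/143) = +1, and (2/143)^4 = +1. Now have (7/143).
Both 7 ≡ 3 and 143 ≡ 3 (mod 4), so reciprocity gives (7/143) = -(143/7). Reduce: 143 ≡ 3 (mod 7). Now have -(3/7).
Both 3 ≡ 3 and 7 ≡ 3 (mod 4), so reciprocity gives (3/7) = -(7/3). Reduce: 7 ≡ 1 (mod 3). Now have (1/3).
(1/3) = 1. Collecting the sign factors: 1.

1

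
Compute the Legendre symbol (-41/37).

1

(-41/37)
  = (33/37)    [-41 ≡ 33 mod 37]
  = (37/33)    [QR: 33 ≡ 1 mod 4, sign kept]
  = (4/33)    [37 ≡ 4 mod 33]
  = (1/33)    [33 ≡ 1 mod 8 ⇒ (2/33)^2 = +1]
  = 1    [(1/33) = 1]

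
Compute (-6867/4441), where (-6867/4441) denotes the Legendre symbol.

-1

(-6867/4441)
  = (6867/4441)    [4441 ≡ 1 mod 4 ⇒ (-1/4441) = +1]
  = (2426/4441)    [6867 ≡ 2426 mod 4441]
  = (1213/4441)    [4441 ≡ 1 mod 8 ⇒ (2/4441) = +1]
  = (4441/1213)    [QR: 1213 ≡ 1 mod 4, sign kept]
  = (802/1213)    [4441 ≡ 802 mod 1213]
  = -(401/1213)    [1213 ≡ 5 mod 8 ⇒ (2/1213) = -1]
  = -(1213/401)    [QR: 401 ≡ 1 mod 4, sign kept]
  = -(10/401)    [1213 ≡ 10 mod 401]
  = -(5/401)    [401 ≡ 1 mod 8 ⇒ (2/401) = +1]
  = -(401/5)    [QR: 5 ≡ 1 mod 4, sign kept]
  = -(1/5)    [401 ≡ 1 mod 5]
  = -1    [(1/5) = 1]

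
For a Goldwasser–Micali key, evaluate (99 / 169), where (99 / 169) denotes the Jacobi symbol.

1

(99 / 169)
  = (169 / 99)    [QR: 169 ≡ 1 mod 4, sign kept]
  = (70 / 99)    [169 ≡ 70 mod 99]
  = -(35 / 99)    [99 ≡ 3 mod 8 ⇒ (2 / 99) = -1]
  = (99 / 35)    [QR: both ≡ 3 mod 4, sign flips]
  = (29 / 35)    [99 ≡ 29 mod 35]
  = (35 / 29)    [QR: 29 ≡ 1 mod 4, sign kept]
  = (6 / 29)    [35 ≡ 6 mod 29]
  = -(3 / 29)    [29 ≡ 5 mod 8 ⇒ (2 / 29) = -1]
  = -(29 / 3)    [QR: 29 ≡ 1 mod 4, sign kept]
  = -(2 / 3)    [29 ≡ 2 mod 3]
  = (1 / 3)    [3 ≡ 3 mod 8 ⇒ (2 / 3) = -1]
  = 1    [(1 / 3) = 1]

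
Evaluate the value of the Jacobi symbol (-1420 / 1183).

(-1420 / 1183)
  = -(1420 / 1183)    [1183 ≡ 3 mod 4 ⇒ (-1 / 1183) = -1]
  = -(237 / 1183)    [1420 ≡ 237 mod 1183]
  = -(1183 / 237)    [QR: 237 ≡ 1 mod 4, sign kept]
  = -(235 / 237)    [1183 ≡ 235 mod 237]
  = -(237 / 235)    [QR: 237 ≡ 1 mod 4, sign kept]
  = -(2 / 235)    [237 ≡ 2 mod 235]
  = (1 / 235)    [235 ≡ 3 mod 8 ⇒ (2 / 235) = -1]
  = 1    [(1 / 235) = 1]

1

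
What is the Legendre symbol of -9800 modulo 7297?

Reduce the numerator: -9800 ≡ 4794 (mod 7297), so (-9800/7297) = (4794/7297).
Factor out 2: 4794 = 2·2397. Since 7297 ≡ 1 (mod 8), (2/7297) = +1. Now have (2397/7297).
2397 ≡ 1 (mod 4), so quadratic reciprocity gives (2397/7297) = (7297/2397). Reduce: 7297 ≡ 106 (mod 2397). Now have (106/2397).
Factor out 2: 106 = 2·53. Since 2397 ≡ 5 (mod 8), (2/2397) = -1. Now have -(53/2397).
53 ≡ 1 (mod 4), so quadratic reciprocity gives (53/2397) = (2397/53). Reduce: 2397 ≡ 12 (mod 53). Now have -(12/53).
Factor out 2: 12 = 2^2·3. Since 53 ≡ 5 (mod 8), (2/53) = -1, and (2/53)^2 = +1. Now have -(3/53).
53 ≡ 1 (mod 4), so quadratic reciprocity gives (3/53) = (53/3). Reduce: 53 ≡ 2 (mod 3). Now have -(2/3).
Factor out 2: 2 = 2. Since 3 ≡ 3 (mod 8), (2/3) = -1. Now have (1/3).
(1/3) = 1. Collecting the sign factors: 1.

1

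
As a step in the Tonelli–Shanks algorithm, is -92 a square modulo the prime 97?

Reduce the numerator: -92 ≡ 5 (mod 97), so (-92|97) = (5|97).
5 ≡ 1 (mod 4), so quadratic reciprocity gives (5|97) = (97|5). Reduce: 97 ≡ 2 (mod 5). Now have (2|5).
Factor out 2: 2 = 2. Since 5 ≡ 5 (mod 8), (2|5) = -1. Now have -(1|5).
(1|5) = 1. Collecting the sign factors: -1.
(-92|97) = -1, and 97 is prime, so -92 is not a quadratic residue mod 97.

no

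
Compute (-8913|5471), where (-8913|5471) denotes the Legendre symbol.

1

Reduce the numerator: -8913 ≡ 2029 (mod 5471), so (-8913|5471) = (2029|5471).
2029 ≡ 1 (mod 4), so quadratic reciprocity gives (2029|5471) = (5471|2029). Reduce: 5471 ≡ 1413 (mod 2029). Now have (1413|2029).
1413 ≡ 1 (mod 4), so quadratic reciprocity gives (1413|2029) = (2029|1413). Reduce: 2029 ≡ 616 (mod 1413). Now have (616|1413).
Factor out 2: 616 = 2^3·77. Since 1413 ≡ 5 (mod 8), (2|1413) = -1, and (2|1413)^3 = -1. Now have -(77|1413).
77 ≡ 1 (mod 4), so quadratic reciprocity gives (77|1413) = (1413|77). Reduce: 1413 ≡ 27 (mod 77). Now have -(27|77).
77 ≡ 1 (mod 4), so quadratic reciprocity gives (27|77) = (77|27). Reduce: 77 ≡ 23 (mod 27). Now have -(23|27).
Both 23 ≡ 3 and 27 ≡ 3 (mod 4), so reciprocity gives (23|27) = -(27|23). Reduce: 27 ≡ 4 (mod 23). Now have (4|23).
Factor out 2: 4 = 2^2. Since 23 ≡ 7 (mod 8), (2|23) = +1, and (2|23)^2 = +1. Now have (1|23).
(1|23) = 1. Collecting the sign factors: 1.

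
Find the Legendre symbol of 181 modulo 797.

1

(181/797)
  = (797/181)    [QR: 181 ≡ 1 mod 4, sign kept]
  = (73/181)    [797 ≡ 73 mod 181]
  = (181/73)    [QR: 73 ≡ 1 mod 4, sign kept]
  = (35/73)    [181 ≡ 35 mod 73]
  = (73/35)    [QR: 73 ≡ 1 mod 4, sign kept]
  = (3/35)    [73 ≡ 3 mod 35]
  = -(35/3)    [QR: both ≡ 3 mod 4, sign flips]
  = -(2/3)    [35 ≡ 2 mod 3]
  = (1/3)    [3 ≡ 3 mod 8 ⇒ (2/3) = -1]
  = 1    [(1/3) = 1]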